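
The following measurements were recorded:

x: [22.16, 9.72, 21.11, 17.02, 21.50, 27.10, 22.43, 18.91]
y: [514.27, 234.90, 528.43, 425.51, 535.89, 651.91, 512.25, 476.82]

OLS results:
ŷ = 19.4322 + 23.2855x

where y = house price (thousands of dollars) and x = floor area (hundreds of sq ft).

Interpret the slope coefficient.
An increase of one hundred sq ft in floor area is associated with a 23.2855 thousand dollars increase in predicted house price.

The slope coefficient β₁ = 23.2855 represents the marginal effect of floor area on house price.

Interpretation:
- Floor area up by 1 hundred sq ft → predicted house price increases by 23.2855 thousand dollars
- The effect is assumed constant over the observed range of x (linearity)
- The slope describes association in these data, not necessarily a causal effect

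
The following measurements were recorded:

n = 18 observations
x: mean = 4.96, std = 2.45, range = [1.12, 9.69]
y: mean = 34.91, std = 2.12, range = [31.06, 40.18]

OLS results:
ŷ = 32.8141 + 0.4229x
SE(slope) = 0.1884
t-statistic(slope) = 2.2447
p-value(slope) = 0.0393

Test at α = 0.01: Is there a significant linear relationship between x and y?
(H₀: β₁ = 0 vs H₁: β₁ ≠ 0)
p-value = 0.0393 ≥ α = 0.01, so we fail to reject H₀. The relationship is not significant.

Hypothesis test for the slope coefficient:

H₀: β₁ = 0 (no linear relationship)
H₁: β₁ ≠ 0 (linear relationship exists)

Test statistic: t = β̂₁ / SE(β̂₁) = 0.4229 / 0.1884 = 2.2447

The p-value (0.0393) is the probability, under H₀, of a t-statistic at least as extreme as |t| = 2.2447 (two-sided, df = n − 2 = 16).

Decision rule: reject H₀ if p-value < α.
p-value = 0.0393 ≥ α = 0.01 → fail to reject H₀.

There is not sufficient evidence at the 1% significance level to conclude that a linear relationship exists between x and y.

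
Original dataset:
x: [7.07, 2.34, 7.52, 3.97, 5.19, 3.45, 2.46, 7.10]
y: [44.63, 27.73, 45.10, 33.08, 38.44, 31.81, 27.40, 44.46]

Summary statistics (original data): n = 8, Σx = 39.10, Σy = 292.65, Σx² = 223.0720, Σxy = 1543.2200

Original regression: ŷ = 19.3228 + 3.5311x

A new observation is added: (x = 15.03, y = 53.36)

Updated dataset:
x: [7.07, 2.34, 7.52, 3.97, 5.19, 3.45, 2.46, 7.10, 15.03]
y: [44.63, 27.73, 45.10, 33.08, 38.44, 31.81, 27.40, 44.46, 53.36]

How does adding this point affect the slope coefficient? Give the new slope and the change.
Adding the point moves β₁ from 3.5311 to 2.1405, i.e. it decreases by 1.3906 (-39.4%).

x = 15.03 lies well outside the original x-range [2.34, 7.52] (x̄ ≈ 4.89), so this observation has high leverage and can move the slope substantially.

Step 1: Update the sums with the new point (n goes from 8 to 9)
Σx  = 39.10 + 15.03 = 54.13
Σy  = 292.65 + 53.36 = 346.01
Σx² = 223.0720 + 15.03² = 223.0720 + 225.9009 = 448.9729
Σxy = 1543.2200 + 15.03×53.36 = 1543.2200 + 802.0008 = 2345.2208

Step 2: Recompute the slope with b₁ = (nΣxy − ΣxΣy) / (nΣx² − (Σx)²)
Numerator   = 9×2345.2208 − 54.13×346.01 = 21106.9872 − 18729.5213 = 2377.4659
Denominator = 9×448.9729 − 54.13² = 4040.7561 − 2930.0569 = 1110.6992
b₁(new) = 2377.4659 / 1110.6992 = 2.1405

(Same formula on the original sums: (8×1543.2200 − 39.10×292.65) / (8×223.0720 − 39.10²) = 903.1450 / 255.7660 = 3.5311, matching the given fit.)

Step 3: Change in slope
Δβ₁ = 2.1405 − 3.5311 = -1.3906
Relative change = -1.3906 / 3.5311 × 100% = -39.4%
→ the slope decreases when the point is added.

A high-leverage point only changes the slope if it is off the original line; here y = 53.36 is below the original trend, so the slope decreases.
In practice: investigate whether it comes from the same population as the rest of the sample.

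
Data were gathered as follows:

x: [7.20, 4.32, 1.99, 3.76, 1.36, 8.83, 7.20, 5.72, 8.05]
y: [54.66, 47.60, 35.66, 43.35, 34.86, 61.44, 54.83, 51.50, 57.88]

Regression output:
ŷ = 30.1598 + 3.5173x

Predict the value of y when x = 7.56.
ŷ = 56.7506

x = 7.56 lies inside the observed range [1.36, 8.83], so the fitted equation applies directly:

ŷ = 30.1598 + 3.5173 × 7.56
ŷ = 30.1598 + 26.5908
ŷ = 56.7506

This is the fitted mean response at that x — an individual observation would come with a wider prediction interval.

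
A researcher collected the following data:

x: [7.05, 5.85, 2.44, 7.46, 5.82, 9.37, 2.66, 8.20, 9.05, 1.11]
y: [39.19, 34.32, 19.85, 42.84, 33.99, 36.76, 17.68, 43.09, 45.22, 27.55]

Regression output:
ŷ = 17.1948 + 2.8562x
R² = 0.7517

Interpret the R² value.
The model explains 75.17% of the variance in y (R² = 0.7517), leaving 24.83% unexplained; the fit is strong.

The coefficient of determination R² is the fraction of the total variation in y that the fitted line accounts for.

Here R² = 0.7517:
- Explained: 75.17% of the variation in y
- Unexplained (residual): 100% − 75.17% = 24.83%
- Rule of thumb (below 0.3 weak; 0.3 to below 0.7 moderate; 0.7 and above strong) → strong

Note: R² says nothing about causation, and a high R² does not by itself mean the linear form is appropriate — check the residuals.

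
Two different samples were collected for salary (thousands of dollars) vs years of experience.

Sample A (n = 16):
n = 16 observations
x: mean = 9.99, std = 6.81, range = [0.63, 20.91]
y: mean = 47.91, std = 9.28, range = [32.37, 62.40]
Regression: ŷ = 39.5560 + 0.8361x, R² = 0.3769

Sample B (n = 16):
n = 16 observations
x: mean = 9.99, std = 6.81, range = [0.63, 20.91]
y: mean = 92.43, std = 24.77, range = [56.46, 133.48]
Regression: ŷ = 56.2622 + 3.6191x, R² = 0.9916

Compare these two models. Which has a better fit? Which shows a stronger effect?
Model B has the better fit (R² = 0.9916 vs 0.3769). Model B shows the stronger effect (|β₁| = 3.6191 vs 0.8361).

Model Comparison:

Fit — compare R²:
- Model A: R² = 0.3769 → 37.69% of variance in salary explained
- Model B: R² = 0.9916 → 99.16% of variance in salary explained
- 0.9916 > 0.3769 → Model B has the better fit

Which has the larger per-year effect? (|β₁|)
- Model A: β₁ = 0.8361 → predicted salary rises 0.8361 thousand dollars per additional year of experience
- Model B: β₁ = 3.6191 → predicted salary rises 3.6191 thousand dollars per additional year of experience
- |0.8361| < |3.6191| → Model B shows the stronger marginal effect

Notes:
- The two samples could reflect different populations, time periods, or measurement quality.
- A better fit (higher R²) doesn't necessarily mean a more important relationship.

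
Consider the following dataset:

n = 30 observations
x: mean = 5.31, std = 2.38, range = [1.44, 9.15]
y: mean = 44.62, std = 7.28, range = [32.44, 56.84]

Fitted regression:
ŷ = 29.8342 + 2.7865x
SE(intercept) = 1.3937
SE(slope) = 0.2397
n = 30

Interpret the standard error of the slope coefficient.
SE(β̂₁) = 0.2397 is the estimated standard deviation of the slope estimate across repeated samples; relative to β̂₁ = 2.7865 that is 8.6%, a precise estimate.

SE(β̂₁) = s / √Sxx, where s is the residual standard deviation and Sxx = Σ(x − x̄)². It is the yardstick for how far β̂₁ = 2.7865 could plausibly be from the true slope.

Relative precision:
- SE / |β̂₁| = 0.2397 / 2.7865 = 8.6%
- Rule of thumb (under 20%: precise; 20% to under 50%: moderately precise; 50% or more: imprecise) → precise

Link to interval estimation: a confidence interval for β₁ is β̂₁ ± t* × 0.2397, so SE sets the half-width per unit of t*.

What drives SE(β̂₁): larger n (here n = 30) → smaller SE.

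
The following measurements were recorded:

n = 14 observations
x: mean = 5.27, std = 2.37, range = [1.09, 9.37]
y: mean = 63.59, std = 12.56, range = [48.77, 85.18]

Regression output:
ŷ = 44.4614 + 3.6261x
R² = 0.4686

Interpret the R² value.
About 46.86% of the variability in y is accounted for by the regression on x (R² = 0.4686) — a moderate linear fit.

R² (coefficient of determination) measures the proportion of variance in y explained by the regression model.

Here R² = 0.4686:
- Explained: 46.86% of the variation in y
- Unexplained (residual): 100% − 46.86% = 53.14%
- Rule of thumb (below 0.3 weak; 0.3 to below 0.7 moderate; 0.7 and above strong) → moderate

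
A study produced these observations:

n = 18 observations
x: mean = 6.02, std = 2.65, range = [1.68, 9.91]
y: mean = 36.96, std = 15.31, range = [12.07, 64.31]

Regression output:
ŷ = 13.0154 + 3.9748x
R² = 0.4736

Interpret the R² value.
The model explains 47.36% of the variance in y (R² = 0.4736), leaving 52.64% unexplained; the fit is moderate.

R² (coefficient of determination) measures the proportion of variance in y explained by the regression model.

Here R² = 0.4736:
- Explained: 47.36% of the variation in y
- Unexplained (residual): 100% − 47.36% = 52.64%
- Rule of thumb (below 0.3 weak; 0.3 to below 0.7 moderate; 0.7 and above strong) → moderate

Calculation: R² = 1 − (SS_res / SS_tot), where SS_res is the sum of squared residuals and SS_tot the total sum of squares.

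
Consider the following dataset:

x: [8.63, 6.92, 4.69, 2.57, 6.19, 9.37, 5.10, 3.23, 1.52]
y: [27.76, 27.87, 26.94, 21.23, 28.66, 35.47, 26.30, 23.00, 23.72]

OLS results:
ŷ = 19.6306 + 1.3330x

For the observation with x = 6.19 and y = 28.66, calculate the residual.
Residual = 0.7781

The residual is the difference between the actual value and the predicted value:

Residual = y - ŷ

Step 1: Calculate predicted value
ŷ = 19.6306 + 1.3330 × 6.19
ŷ = 27.8819

Step 2: Calculate residual
Residual = 28.66 - 27.8819
Residual = 0.7781

The residual is positive, so the observed y = 28.66 sits above the regression line (the line underestimates it by 0.7781).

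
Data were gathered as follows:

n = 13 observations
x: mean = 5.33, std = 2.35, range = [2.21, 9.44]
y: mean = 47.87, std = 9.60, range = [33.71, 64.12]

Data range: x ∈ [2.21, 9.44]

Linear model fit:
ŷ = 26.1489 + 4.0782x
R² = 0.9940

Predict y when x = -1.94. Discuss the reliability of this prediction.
ŷ = 18.2372 (extrapolation — x = -1.94 lies outside [2.21, 9.44], so reliability is low).

Prediction calculation:
ŷ = 26.1489 + 4.0782 × (-1.94)
ŷ = 18.2372

Reliability:
- Data range: x ∈ [2.21, 9.44]
- Prediction point: x = -1.94 is 4.15 units below the observed range → this is EXTRAPOLATION, not interpolation

Why that matters here:
- Real relationships often flatten, saturate, or turn nonlinear at extremes
- The linear relationship may not hold outside the observed range
- There are no observations near this x to validate the fitted line there

The R² = 0.9940 only validates the fit within [2.21, 9.44]; treat ŷ = 18.2372 with caution.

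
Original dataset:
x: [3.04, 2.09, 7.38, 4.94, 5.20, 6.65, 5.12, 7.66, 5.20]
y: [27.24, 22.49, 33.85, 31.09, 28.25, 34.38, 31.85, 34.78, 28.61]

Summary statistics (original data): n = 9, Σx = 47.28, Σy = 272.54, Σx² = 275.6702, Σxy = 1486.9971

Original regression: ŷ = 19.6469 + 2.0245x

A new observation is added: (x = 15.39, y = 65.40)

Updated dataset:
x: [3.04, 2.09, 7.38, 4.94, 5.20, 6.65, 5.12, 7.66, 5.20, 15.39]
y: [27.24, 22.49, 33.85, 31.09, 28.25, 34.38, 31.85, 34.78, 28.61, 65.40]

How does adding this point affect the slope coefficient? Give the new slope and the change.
Adding the point moves β₁ from 2.0245 to 3.1363, i.e. it increases by 1.1118 (+54.9%).

x = 15.39 lies well outside the original x-range [2.09, 7.66] (x̄ ≈ 5.25), so this observation has high leverage and can move the slope substantially.

Step 1: Update the sums with the new point (n goes from 9 to 10)
Σx  = 47.28 + 15.39 = 62.67
Σy  = 272.54 + 65.40 = 337.94
Σx² = 275.6702 + 15.39² = 275.6702 + 236.8521 = 512.5223
Σxy = 1486.9971 + 15.39×65.40 = 1486.9971 + 1006.5060 = 2493.5031

Step 2: Recompute the slope with b₁ = (nΣxy − ΣxΣy) / (nΣx² − (Σx)²)
Numerator   = 10×2493.5031 − 62.67×337.94 = 24935.0310 − 21178.6998 = 3756.3312
Denominator = 10×512.5223 − 62.67² = 5125.2230 − 3927.5289 = 1197.6941
b₁(new) = 3756.3312 / 1197.6941 = 3.1363

(Same formula on the original sums: (9×1486.9971 − 47.28×272.54) / (9×275.6702 − 47.28²) = 497.2827 / 245.6334 = 2.0245, matching the given fit.)

Step 3: Change in slope
Δβ₁ = 3.1363 − 2.0245 = +1.1118
Relative change = +1.1118 / 2.0245 × 100% = +54.9%
→ the slope increases when the point is added.

A high-leverage point only changes the slope if it is off the original line; here y = 65.40 is above the original trend, so the slope increases.
In practice: refit with and without it and report both if conclusions differ; check such a point for data-entry or measurement error.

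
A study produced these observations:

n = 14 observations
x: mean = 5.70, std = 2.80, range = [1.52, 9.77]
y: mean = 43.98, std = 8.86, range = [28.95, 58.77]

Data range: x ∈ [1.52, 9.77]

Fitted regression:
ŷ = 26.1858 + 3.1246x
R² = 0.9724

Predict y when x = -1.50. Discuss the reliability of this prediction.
ŷ = 21.4989 (extrapolation — x = -1.50 lies outside [1.52, 9.77], so reliability is low).

Prediction calculation:
ŷ = 26.1858 + 3.1246 × (-1.50)
ŷ = 21.4989

Reliability:
- Data range: x ∈ [1.52, 9.77]
- Prediction point: x = -1.50 is 3.02 units below the observed range → this is EXTRAPOLATION, not interpolation

Why that matters here:
- The linear relationship may not hold outside the observed range
- Real relationships often flatten, saturate, or turn nonlinear at extremes

The R² = 0.9724 only validates the fit within [1.52, 9.77]; treat ŷ = 21.4989 with caution.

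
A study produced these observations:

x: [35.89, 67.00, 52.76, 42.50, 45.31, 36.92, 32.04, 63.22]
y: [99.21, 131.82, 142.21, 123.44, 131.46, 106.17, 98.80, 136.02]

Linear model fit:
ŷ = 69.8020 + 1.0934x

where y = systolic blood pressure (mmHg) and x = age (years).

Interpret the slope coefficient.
On average, blood pressure is about 1.0934 mmHg higher for every extra year of age.

β₁ = 1.0934 is the change in predicted blood pressure (mmHg) per additional year of age.

Interpretation:
- Age up by 1 year → predicted blood pressure increases by 1.0934 mmHg
- This is a linear approximation: the same per-unit change is assumed across the whole observed x range

(β₀ = 69.8020 is the fitted value at x = 0 and is not part of the slope interpretation.)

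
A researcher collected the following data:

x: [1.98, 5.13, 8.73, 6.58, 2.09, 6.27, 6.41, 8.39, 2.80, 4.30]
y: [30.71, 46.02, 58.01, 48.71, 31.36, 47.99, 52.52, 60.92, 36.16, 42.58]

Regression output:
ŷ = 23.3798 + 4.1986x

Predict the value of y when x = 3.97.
ŷ = 40.0482

x = 3.97 lies inside the observed range [1.98, 8.73], so the fitted equation applies directly:

ŷ = 23.3798 + 4.1986 × 3.97
ŷ = 23.3798 + 16.6684
ŷ = 40.0482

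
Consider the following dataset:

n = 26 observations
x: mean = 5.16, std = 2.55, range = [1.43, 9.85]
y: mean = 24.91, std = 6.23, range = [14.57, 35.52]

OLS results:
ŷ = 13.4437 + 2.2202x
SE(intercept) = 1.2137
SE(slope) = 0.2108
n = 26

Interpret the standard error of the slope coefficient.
The slope 2.2202 is pinned down to within about ±0.2108 (one SE) by these data — relative uncertainty 9.5%, i.e. precise.

What SE measures:
- The standard error quantifies the sampling variability of the coefficient estimate
- It is the estimated standard deviation of β̂₁ across hypothetical repeated samples of the same size
- Smaller SE → more precise estimate

Relative precision:
- SE / |β̂₁| = 0.2108 / 2.2202 = 9.5%
- Rule of thumb (under 20%: precise; 20% to under 50%: moderately precise; 50% or more: imprecise) → precise

Rough 95% range (±2 SE): 2.2202 ± 0.4216 → (1.7986, 2.6418).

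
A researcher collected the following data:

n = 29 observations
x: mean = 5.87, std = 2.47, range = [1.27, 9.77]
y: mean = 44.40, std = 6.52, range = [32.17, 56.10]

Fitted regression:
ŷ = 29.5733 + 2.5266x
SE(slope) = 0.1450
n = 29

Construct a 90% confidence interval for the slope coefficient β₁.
The 90% CI for β₁ is (2.2796, 2.7736)

Confidence interval for the slope:

The 90% CI for β₁ is: β̂₁ ± t*(α/2, n-2) × SE(β̂₁)

Step 1: Find critical t-value
- Confidence level = 0.9
- Degrees of freedom = n - 2 = 29 - 2 = 27
- t*(α/2, 27) = 1.7033

Step 2: Calculate margin of error
Margin = 1.7033 × 0.1450 = 0.2470

Step 3: Construct interval
CI = 2.5266 ± 0.2470
CI = (2.2796, 2.7736)

Interpretation: intervals built this way capture the true β₁ in 90% of repeated samples; here the plausible range for the per-unit effect of x on y is 2.2796 to 2.7736.
Both endpoints are positive, so the data support a genuinely positive slope at this confidence level.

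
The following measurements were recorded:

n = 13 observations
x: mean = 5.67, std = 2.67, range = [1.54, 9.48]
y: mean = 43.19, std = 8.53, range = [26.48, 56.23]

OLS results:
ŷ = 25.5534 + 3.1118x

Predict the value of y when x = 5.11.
ŷ = 41.4547

To predict y for x = 5.11, substitute into the regression equation:

ŷ = 25.5534 + 3.1118 × 5.11
ŷ = 25.5534 + 15.9013
ŷ = 41.4547

This is a point prediction; actual observations scatter around it by roughly the residual standard deviation.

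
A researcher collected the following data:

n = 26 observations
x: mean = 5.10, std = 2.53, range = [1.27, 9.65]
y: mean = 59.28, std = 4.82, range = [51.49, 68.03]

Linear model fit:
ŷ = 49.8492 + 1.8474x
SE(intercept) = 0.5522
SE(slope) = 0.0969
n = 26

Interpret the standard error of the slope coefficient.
SE(β̂₁) = 0.0969 is the estimated standard deviation of the slope estimate across repeated samples; relative to β̂₁ = 1.8474 that is 5.2%, a precise estimate.

SE(β̂₁) = 0.0969 says: if we drew many samples of n = 26 from the same population and refit each time, the fitted slopes would scatter with a standard deviation of roughly 0.0969 around the true β₁.

Relative precision:
- SE / |β̂₁| = 0.0969 / 1.8474 = 5.2%
- Rule of thumb (under 20%: precise; 20% to under 50%: moderately precise; 50% or more: imprecise) → precise

Rough 95% range (±2 SE): 1.8474 ± 0.1938 → (1.6536, 2.0412).

What drives SE(β̂₁): larger n (here n = 26) → smaller SE; more residual scatter → larger SE.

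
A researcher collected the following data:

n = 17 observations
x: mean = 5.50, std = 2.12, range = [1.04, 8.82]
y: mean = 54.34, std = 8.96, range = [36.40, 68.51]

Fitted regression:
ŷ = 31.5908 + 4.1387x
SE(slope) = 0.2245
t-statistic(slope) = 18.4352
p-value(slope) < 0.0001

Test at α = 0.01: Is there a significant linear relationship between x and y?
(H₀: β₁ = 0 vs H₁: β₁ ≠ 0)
Since p-value < 0.0001 < α = 0.01, reject H₀ — the slope is significantly different from 0.

Hypothesis test for the slope coefficient:

H₀: β₁ = 0 (no linear relationship)
H₁: β₁ ≠ 0 (linear relationship exists)

Test statistic: t = β̂₁ / SE(β̂₁) = 4.1387 / 0.2245 = 18.4352

With df = 15, the two-sided p-value for |t| = 18.4352 is <0.0001.

Decision rule: reject H₀ if p-value < α.
p-value < 0.0001 < α = 0.01 → reject H₀.

Conclusion: the linear association between x and y is significant at the 1% level.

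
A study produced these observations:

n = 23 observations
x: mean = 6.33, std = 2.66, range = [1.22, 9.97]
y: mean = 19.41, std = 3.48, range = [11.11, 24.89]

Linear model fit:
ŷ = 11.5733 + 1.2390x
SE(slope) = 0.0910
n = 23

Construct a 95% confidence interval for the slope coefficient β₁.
The 95% CI for β₁ is (1.0498, 1.4282)

Confidence interval for the slope:

The 95% CI for β₁ is: β̂₁ ± t*(α/2, n-2) × SE(β̂₁)

Step 1: Find critical t-value
- Confidence level = 0.95
- Degrees of freedom = n - 2 = 23 - 2 = 21
- t*(α/2, 21) = 2.0796

Step 2: Calculate margin of error
Margin = 2.0796 × 0.0910 = 0.1892

Step 3: Construct interval
CI = 1.2390 ± 0.1892
CI = (1.0498, 1.4282)

Interpretation: each one-unit increase in x is associated with a change in mean y of between 1.0498 and 1.4282, with 95% confidence.
Since 0 is outside the interval, a two-sided test at α = 0.05 would reject H₀: β₁ = 0.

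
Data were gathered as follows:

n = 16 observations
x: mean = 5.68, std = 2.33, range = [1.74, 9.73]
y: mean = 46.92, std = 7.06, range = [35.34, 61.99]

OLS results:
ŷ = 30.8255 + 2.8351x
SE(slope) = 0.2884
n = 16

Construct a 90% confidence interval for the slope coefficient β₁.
The 90% CI for β₁ is (2.3271, 3.3431)

Confidence interval for the slope:

The 90% CI for β₁ is: β̂₁ ± t*(α/2, n-2) × SE(β̂₁)

Step 1: Find critical t-value
- Confidence level = 0.9
- Degrees of freedom = n - 2 = 16 - 2 = 14
- t*(α/2, 14) = 1.7613

Step 2: Calculate margin of error
Margin = 1.7613 × 0.2884 = 0.5080

Step 3: Construct interval
CI = 2.8351 ± 0.5080
CI = (2.3271, 3.3431)

Interpretation: We are 90% confident that the true slope β₁ lies between 2.3271 and 3.3431.
Since 0 is outside the interval, a two-sided test at α = 0.10 would reject H₀: β₁ = 0.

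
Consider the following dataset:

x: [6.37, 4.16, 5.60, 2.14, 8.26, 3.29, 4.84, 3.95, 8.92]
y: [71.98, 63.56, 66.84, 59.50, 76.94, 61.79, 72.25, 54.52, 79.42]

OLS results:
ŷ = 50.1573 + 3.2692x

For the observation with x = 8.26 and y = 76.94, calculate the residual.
Residual = -0.2209

The residual is the difference between the actual value and the predicted value:

Residual = y - ŷ

Step 1: Calculate predicted value
ŷ = 50.1573 + 3.2692 × 8.26
ŷ = 77.1609

Step 2: Calculate residual
Residual = 76.94 - 77.1609
Residual = -0.2209

Interpretation: the model overestimates the actual value by 0.2209 at this point (negative residual → observation lies below the fitted line).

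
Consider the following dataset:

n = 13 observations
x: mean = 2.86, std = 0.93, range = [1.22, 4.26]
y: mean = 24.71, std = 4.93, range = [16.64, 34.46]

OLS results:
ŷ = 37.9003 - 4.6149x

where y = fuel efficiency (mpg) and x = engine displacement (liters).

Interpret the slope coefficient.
On average, fuel efficiency is about 4.6149 mpg lower for every extra liter of engine displacement.

The slope β₁ = -4.6149 gives the rate at which the fitted fuel efficiency changes with engine displacement.

Interpretation:
- Engine displacement up by 1 liter → predicted fuel efficiency decreases by 4.6149 mpg
- The effect is assumed constant over the observed range of x (linearity)

The intercept β₀ = 37.9003 is the predicted fuel efficiency when engine displacement = 0; since the smallest observed x is 1.22, this is an extrapolation and mainly anchors the line.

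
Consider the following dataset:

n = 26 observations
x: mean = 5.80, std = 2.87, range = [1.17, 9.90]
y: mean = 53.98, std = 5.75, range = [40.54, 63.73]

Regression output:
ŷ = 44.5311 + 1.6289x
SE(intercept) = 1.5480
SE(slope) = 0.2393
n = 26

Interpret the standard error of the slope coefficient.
The slope 1.6289 is pinned down to within about ±0.2393 (one SE) by these data — relative uncertainty 14.7%, i.e. precise.

What SE measures:
- The standard error quantifies the sampling variability of the coefficient estimate
- It is the estimated standard deviation of β̂₁ across hypothetical repeated samples of the same size
- Smaller SE → more precise estimate

Relative precision:
- SE / |β̂₁| = 0.2393 / 1.6289 = 14.7%
- Rule of thumb (under 20%: precise; 20% to under 50%: moderately precise; 50% or more: imprecise) → precise

Link to interval estimation: a confidence interval for β₁ is β̂₁ ± t* × 0.2393, so SE sets the half-width per unit of t*.

What drives SE(β̂₁): larger n (here n = 26) → smaller SE.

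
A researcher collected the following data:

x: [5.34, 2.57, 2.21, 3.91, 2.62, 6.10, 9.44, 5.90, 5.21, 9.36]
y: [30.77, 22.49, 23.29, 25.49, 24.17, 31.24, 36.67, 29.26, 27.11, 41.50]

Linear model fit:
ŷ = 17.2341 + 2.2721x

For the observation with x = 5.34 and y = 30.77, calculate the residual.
Residual = 1.4029

The residual is the difference between the actual value and the predicted value:

Residual = y - ŷ

Step 1: Calculate predicted value
ŷ = 17.2341 + 2.2721 × 5.34
ŷ = 29.3671

Step 2: Calculate residual
Residual = 30.77 - 29.3671
Residual = 1.4029

Sign check: y > ŷ, so the point is above the line and the fit underestimates here.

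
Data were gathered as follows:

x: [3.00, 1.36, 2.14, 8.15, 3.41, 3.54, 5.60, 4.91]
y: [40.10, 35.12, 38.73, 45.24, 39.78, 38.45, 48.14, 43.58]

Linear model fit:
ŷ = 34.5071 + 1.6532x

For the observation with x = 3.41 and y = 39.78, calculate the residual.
Residual = -0.3645

The residual is the difference between the actual value and the predicted value:

Residual = y - ŷ

Step 1: Calculate predicted value
ŷ = 34.5071 + 1.6532 × 3.41
ŷ = 40.1445

Step 2: Calculate residual
Residual = 39.78 - 40.1445
Residual = -0.3645

Interpretation: the model overestimates the actual value by 0.3645 at this point (negative residual → observation lies below the fitted line).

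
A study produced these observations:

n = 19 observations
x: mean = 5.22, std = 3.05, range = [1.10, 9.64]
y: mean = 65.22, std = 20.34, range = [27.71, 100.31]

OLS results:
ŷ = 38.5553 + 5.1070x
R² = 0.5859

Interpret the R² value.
R² = 0.5859 means 58.59% of the variation in y is explained by the linear relationship with x. This indicates a moderate fit.

R² = 1 − SS_res/SS_tot compares the residual scatter to the total scatter of y about its mean.

Here R² = 0.5859:
- Explained: 58.59% of the variation in y
- Unexplained (residual): 100% − 58.59% = 41.41%
- Rule of thumb (below 0.3 weak; 0.3 to below 0.7 moderate; 0.7 and above strong) → moderate

Note: R² says nothing about causation, and a high R² does not by itself mean the linear form is appropriate — check the residuals.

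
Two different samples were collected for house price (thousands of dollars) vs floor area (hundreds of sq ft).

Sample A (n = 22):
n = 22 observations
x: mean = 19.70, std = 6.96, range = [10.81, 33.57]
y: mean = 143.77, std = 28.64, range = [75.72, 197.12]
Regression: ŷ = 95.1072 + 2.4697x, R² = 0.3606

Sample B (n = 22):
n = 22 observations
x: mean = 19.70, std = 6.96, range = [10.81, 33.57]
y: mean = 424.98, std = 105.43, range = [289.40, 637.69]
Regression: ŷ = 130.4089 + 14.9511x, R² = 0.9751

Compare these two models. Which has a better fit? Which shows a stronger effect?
Model B has the better fit (R² = 0.9751 vs 0.3606). Model B shows the stronger effect (|β₁| = 14.9511 vs 2.4697).

Model Comparison:

Goodness of fit (R²):
- Model A: R² = 0.3606 → 36.06% of variance in house price explained
- Model B: R² = 0.9751 → 97.51% of variance in house price explained
- 0.9751 > 0.3606 → Model B has the better fit

Which has the larger per-hundred sq ft effect? (|β₁|)
- Model A: β₁ = 2.4697 → predicted house price rises 2.4697 thousand dollars per additional hundred sq ft of floor area
- Model B: β₁ = 14.9511 → predicted house price rises 14.9511 thousand dollars per additional hundred sq ft of floor area
- |2.4697| < |14.9511| → Model B shows the stronger marginal effect

Note: R² measures how tightly points cluster around the line; β₁ measures how steep the line is — they answer different questions.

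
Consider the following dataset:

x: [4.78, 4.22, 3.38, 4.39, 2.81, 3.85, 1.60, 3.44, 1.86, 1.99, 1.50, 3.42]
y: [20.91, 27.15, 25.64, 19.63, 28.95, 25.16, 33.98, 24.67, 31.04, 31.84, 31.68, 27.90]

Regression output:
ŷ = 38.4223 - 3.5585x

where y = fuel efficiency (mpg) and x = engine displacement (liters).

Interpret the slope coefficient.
An increase of one liter in engine displacement is associated with a 3.5585 mpg decrease in predicted fuel efficiency.

The slope coefficient β₁ = -3.5585 represents the marginal effect of engine displacement on fuel efficiency.

Interpretation:
- Engine displacement up by 1 liter → predicted fuel efficiency decreases by 3.5585 mpg
- This is a linear approximation: the same per-unit change is assumed across the whole observed x range
- The sign (−) gives the direction; the magnitude 3.5585 gives the size of the effect per liter

(β₀ = 38.4223 is the fitted value at x = 0 and is not part of the slope interpretation.)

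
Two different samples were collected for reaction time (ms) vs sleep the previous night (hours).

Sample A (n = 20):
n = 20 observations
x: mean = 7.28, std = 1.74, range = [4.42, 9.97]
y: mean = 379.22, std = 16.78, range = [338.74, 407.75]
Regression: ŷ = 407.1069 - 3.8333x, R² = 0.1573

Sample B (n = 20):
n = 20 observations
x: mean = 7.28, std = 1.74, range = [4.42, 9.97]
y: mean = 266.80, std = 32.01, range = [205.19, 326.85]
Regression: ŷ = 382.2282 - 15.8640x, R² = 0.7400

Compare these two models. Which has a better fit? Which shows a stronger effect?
Model B has the better fit (R² = 0.7400 vs 0.1573). Model B shows the stronger effect (|β₁| = 15.8640 vs 3.8333).

Model Comparison:

Which explains more variance? (R²)
- Model A: R² = 0.1573 → 15.73% of variance in reaction time explained
- Model B: R² = 0.7400 → 74.00% of variance in reaction time explained
- 0.7400 > 0.1573 → Model B has the better fit

Effect size (slope magnitude):
- Model A: β₁ = -3.8333 → predicted reaction time falls 3.8333 ms per additional hour of sleep
- Model B: β₁ = -15.8640 → predicted reaction time falls 15.8640 ms per additional hour of sleep
- |-3.8333| < |-15.8640| → Model B shows the stronger marginal effect

Note: A better fit (higher R²) doesn't necessarily mean a more important relationship.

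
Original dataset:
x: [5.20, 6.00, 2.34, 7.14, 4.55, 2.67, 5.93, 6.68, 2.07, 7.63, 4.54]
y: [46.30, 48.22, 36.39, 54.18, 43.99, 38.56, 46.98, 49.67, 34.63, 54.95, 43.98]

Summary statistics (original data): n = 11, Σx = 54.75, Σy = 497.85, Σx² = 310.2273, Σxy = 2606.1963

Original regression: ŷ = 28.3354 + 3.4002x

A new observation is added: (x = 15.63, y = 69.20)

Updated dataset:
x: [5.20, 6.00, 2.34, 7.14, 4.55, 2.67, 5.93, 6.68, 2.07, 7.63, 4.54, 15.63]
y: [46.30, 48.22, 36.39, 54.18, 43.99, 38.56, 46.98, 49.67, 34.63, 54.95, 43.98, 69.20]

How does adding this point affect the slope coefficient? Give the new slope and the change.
The slope changes from 3.4002 to 2.5542 (change of -0.8460, or -24.9%).

x = 15.63 lies well outside the original x-range [2.07, 7.63] (x̄ ≈ 4.98), so this observation has high leverage and can move the slope substantially.

Step 1: Update the sums with the new point (n goes from 11 to 12)
Σx  = 54.75 + 15.63 = 70.38
Σy  = 497.85 + 69.20 = 567.05
Σx² = 310.2273 + 15.63² = 310.2273 + 244.2969 = 554.5242
Σxy = 2606.1963 + 15.63×69.20 = 2606.1963 + 1081.5960 = 3687.7923

Step 2: Recompute the slope with b₁ = (nΣxy − ΣxΣy) / (nΣx² − (Σx)²)
Numerator   = 12×3687.7923 − 70.38×567.05 = 44253.5076 − 39908.9790 = 4344.5286
Denominator = 12×554.5242 − 70.38² = 6654.2904 − 4953.3444 = 1700.9460
b₁(new) = 4344.5286 / 1700.9460 = 2.5542

(Same formula on the original sums: (11×2606.1963 − 54.75×497.85) / (11×310.2273 − 54.75²) = 1410.8718 / 414.9378 = 3.4002, matching the given fit.)

Step 3: Change in slope
Δβ₁ = 2.5542 − 3.4002 = -0.8460
Relative change = -0.8460 / 3.4002 × 100% = -24.9%
→ the slope decreases when the point is added.

A high-leverage point only changes the slope if it is off the original line; here y = 69.20 is below the original trend, so the slope decreases.
In practice: investigate whether it comes from the same population as the rest of the sample.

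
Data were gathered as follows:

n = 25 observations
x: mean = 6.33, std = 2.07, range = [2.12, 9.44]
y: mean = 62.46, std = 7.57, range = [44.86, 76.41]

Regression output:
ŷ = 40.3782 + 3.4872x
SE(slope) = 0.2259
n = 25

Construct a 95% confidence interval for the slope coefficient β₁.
The 95% CI for β₁ is (3.0199, 3.9545)

Confidence interval for the slope:

The 95% CI for β₁ is: β̂₁ ± t*(α/2, n-2) × SE(β̂₁)

Step 1: Find critical t-value
- Confidence level = 0.95
- Degrees of freedom = n - 2 = 25 - 2 = 23
- t*(α/2, 23) = 2.0687

Step 2: Calculate margin of error
Margin = 2.0687 × 0.2259 = 0.4673

Step 3: Construct interval
CI = 3.4872 ± 0.4673
CI = (3.0199, 3.9545)

Interpretation: intervals built this way capture the true β₁ in 95% of repeated samples; here the plausible range for the per-unit effect of x on y is 3.0199 to 3.9545.
The interval does not include 0, suggesting a significant linear relationship.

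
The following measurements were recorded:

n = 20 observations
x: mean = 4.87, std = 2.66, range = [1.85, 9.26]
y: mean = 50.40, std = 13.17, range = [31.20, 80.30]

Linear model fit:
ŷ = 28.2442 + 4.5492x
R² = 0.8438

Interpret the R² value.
The model explains 84.38% of the variance in y (R² = 0.8438), leaving 15.62% unexplained; the fit is strong.

R² = 1 − SS_res/SS_tot compares the residual scatter to the total scatter of y about its mean.

Here R² = 0.8438:
- Explained: 84.38% of the variation in y
- Unexplained (residual): 100% − 84.38% = 15.62%
- Rule of thumb (below 0.3 weak; 0.3 to below 0.7 moderate; 0.7 and above strong) → strong

Equivalently, for simple linear regression R² = r², so |r| = √0.8438 ≈ 0.9186.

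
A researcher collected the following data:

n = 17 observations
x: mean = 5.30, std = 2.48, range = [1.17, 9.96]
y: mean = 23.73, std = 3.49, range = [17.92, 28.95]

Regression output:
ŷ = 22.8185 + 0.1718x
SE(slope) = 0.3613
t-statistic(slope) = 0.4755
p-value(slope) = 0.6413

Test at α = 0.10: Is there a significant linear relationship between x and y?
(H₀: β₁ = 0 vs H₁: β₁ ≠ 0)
Since p-value = 0.6413 ≥ α = 0.10, fail to reject H₀ — the slope is not significantly different from 0.

Hypothesis test for the slope coefficient:

H₀: β₁ = 0 (no linear relationship)
H₁: β₁ ≠ 0 (linear relationship exists)

Test statistic: t = β̂₁ / SE(β̂₁) = 0.1718 / 0.3613 = 0.4755

The p-value (0.6413) is the probability, under H₀, of a t-statistic at least as extreme as |t| = 0.4755 (two-sided, df = n − 2 = 15).

Decision rule: reject H₀ if p-value < α.
p-value = 0.6413 ≥ α = 0.10 → fail to reject H₀.

Conclusion: the linear association between x and y is not significant at the 10% level.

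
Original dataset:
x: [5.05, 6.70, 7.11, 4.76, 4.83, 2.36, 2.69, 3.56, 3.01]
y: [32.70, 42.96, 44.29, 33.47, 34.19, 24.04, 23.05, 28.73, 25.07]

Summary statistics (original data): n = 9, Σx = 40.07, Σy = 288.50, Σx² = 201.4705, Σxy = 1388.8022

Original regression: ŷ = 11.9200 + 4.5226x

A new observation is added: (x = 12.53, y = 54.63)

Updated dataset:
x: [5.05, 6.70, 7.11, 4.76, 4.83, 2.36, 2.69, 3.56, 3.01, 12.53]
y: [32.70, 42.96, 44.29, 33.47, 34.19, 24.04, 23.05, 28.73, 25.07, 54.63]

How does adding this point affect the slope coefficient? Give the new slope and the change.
New slope β₁ = 3.2820 versus 4.5226 before: a change of -1.2406 (-27.4%).

x = 12.53 lies well outside the original x-range [2.36, 7.11] (x̄ ≈ 4.45), so this observation has high leverage and can move the slope substantially.

Step 1: Update the sums with the new point (n goes from 9 to 10)
Σx  = 40.07 + 12.53 = 52.60
Σy  = 288.50 + 54.63 = 343.13
Σx² = 201.4705 + 12.53² = 201.4705 + 157.0009 = 358.4714
Σxy = 1388.8022 + 12.53×54.63 = 1388.8022 + 684.5139 = 2073.3161

Step 2: Recompute the slope with b₁ = (nΣxy − ΣxΣy) / (nΣx² − (Σx)²)
Numerator   = 10×2073.3161 − 52.60×343.13 = 20733.1610 − 18048.6380 = 2684.5230
Denominator = 10×358.4714 − 52.60² = 3584.7140 − 2766.7600 = 817.9540
b₁(new) = 2684.5230 / 817.9540 = 3.2820

(Same formula on the original sums: (9×1388.8022 − 40.07×288.50) / (9×201.4705 − 40.07²) = 939.0248 / 207.6296 = 4.5226, matching the given fit.)

Step 3: Change in slope
Δβ₁ = 3.2820 − 4.5226 = -1.2406
Relative change = -1.2406 / 4.5226 × 100% = -27.4%
→ the slope decreases when the point is added.

A high-leverage point only changes the slope if it is off the original line; here y = 54.63 is below the original trend, so the slope decreases.
In practice: check such a point for data-entry or measurement error; refit with and without it and report both if conclusions differ.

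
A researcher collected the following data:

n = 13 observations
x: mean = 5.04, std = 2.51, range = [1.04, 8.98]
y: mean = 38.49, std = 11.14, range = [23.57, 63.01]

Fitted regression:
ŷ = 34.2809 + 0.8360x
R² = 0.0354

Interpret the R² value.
The model explains 3.54% of the variance in y (R² = 0.0354), leaving 96.46% unexplained; the fit is weak.

The coefficient of determination R² is the fraction of the total variation in y that the fitted line accounts for.

Here R² = 0.0354:
- Explained: 3.54% of the variation in y
- Unexplained (residual): 100% − 3.54% = 96.46%
- Rule of thumb (below 0.3 weak; 0.3 to below 0.7 moderate; 0.7 and above strong) → weak

Equivalently, for simple linear regression R² = r², so |r| = √0.0354 ≈ 0.1881.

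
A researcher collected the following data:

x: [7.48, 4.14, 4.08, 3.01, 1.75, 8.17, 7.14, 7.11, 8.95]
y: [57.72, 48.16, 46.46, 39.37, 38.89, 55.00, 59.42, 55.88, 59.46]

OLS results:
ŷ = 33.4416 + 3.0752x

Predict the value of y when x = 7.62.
ŷ = 56.8746

To predict y for x = 7.62, substitute into the regression equation:

ŷ = 33.4416 + 3.0752 × 7.62
ŷ = 33.4416 + 23.4330
ŷ = 56.8746

This is the fitted mean response at that x — an individual observation would come with a wider prediction interval.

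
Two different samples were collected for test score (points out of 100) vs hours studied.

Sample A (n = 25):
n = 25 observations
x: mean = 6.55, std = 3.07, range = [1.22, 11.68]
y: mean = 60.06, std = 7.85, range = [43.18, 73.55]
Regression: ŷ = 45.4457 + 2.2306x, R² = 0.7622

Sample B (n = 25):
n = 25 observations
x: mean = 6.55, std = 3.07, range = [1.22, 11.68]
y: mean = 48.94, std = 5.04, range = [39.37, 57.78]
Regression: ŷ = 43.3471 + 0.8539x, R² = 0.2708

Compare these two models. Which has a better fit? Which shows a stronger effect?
Model A has the better fit (R² = 0.7622 vs 0.2708). Model A shows the stronger effect (|β₁| = 2.2306 vs 0.8539).

Model Comparison:

Fit — compare R²:
- Model A: R² = 0.7622 → 76.22% of variance in test score explained
- Model B: R² = 0.2708 → 27.08% of variance in test score explained
- 0.7622 > 0.2708 → Model A has the better fit

Effect size (slope magnitude):
- Model A: β₁ = 2.2306 → predicted test score rises 2.2306 points per additional hour of study time
- Model B: β₁ = 0.8539 → predicted test score rises 0.8539 points per additional hour of study time
- |2.2306| > |0.8539| → Model A shows the stronger marginal effect

Note: A better fit (higher R²) doesn't necessarily mean a more important relationship.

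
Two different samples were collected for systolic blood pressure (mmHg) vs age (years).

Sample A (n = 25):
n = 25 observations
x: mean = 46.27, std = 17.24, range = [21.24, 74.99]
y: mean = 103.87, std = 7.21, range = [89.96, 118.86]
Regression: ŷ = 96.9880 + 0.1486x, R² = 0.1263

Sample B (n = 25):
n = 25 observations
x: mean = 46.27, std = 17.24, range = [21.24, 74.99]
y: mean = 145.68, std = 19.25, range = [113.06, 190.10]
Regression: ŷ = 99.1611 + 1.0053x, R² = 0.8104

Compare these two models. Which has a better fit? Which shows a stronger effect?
Model B has the better fit (R² = 0.8104 vs 0.1263). Model B shows the stronger effect (|β₁| = 1.0053 vs 0.1486).

Model Comparison:

Goodness of fit (R²):
- Model A: R² = 0.1263 → 12.63% of variance in blood pressure explained
- Model B: R² = 0.8104 → 81.04% of variance in blood pressure explained
- 0.8104 > 0.1263 → Model B has the better fit

Strength of effect — compare |β₁|:
- Model A: β₁ = 0.1486 → predicted blood pressure rises 0.1486 mmHg per additional year of age
- Model B: β₁ = 1.0053 → predicted blood pressure rises 1.0053 mmHg per additional year of age
- |0.1486| < |1.0053| → Model B shows the stronger marginal effect

Note: R² measures how tightly points cluster around the line; β₁ measures how steep the line is — they answer different questions.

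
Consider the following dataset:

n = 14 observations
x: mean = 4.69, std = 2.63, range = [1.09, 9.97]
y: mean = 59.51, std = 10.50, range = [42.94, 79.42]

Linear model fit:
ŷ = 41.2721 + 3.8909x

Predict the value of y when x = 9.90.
ŷ = 79.7920

Plug x = 9.90 into the fitted line:

ŷ = 41.2721 + 3.8909 × 9.90
ŷ = 41.2721 + 38.5199
ŷ = 79.7920

This is a point prediction; actual observations scatter around it by roughly the residual standard deviation.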